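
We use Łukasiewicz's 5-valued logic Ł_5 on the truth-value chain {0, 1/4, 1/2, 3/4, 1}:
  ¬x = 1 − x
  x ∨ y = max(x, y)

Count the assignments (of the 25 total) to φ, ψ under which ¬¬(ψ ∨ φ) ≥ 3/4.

16

value 1: 9 assignments (counts)
value 3/4: 7 assignments (counts)
value 1/2: 5 assignments
value 1/4: 3 assignments
value 0: 1 assignment
So 16 of the 25 assignments meet the threshold.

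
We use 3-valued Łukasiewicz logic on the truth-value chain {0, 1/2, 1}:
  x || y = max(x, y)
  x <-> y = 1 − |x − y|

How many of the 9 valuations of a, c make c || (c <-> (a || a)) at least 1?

a = 0, c = 0 ↦ 1  ≥
a = 0, c = 1/2 ↦ 1/2  <
a = 0, c = 1 ↦ 1  ≥
a = 1/2, c = 0 ↦ 1/2  <
a = 1/2, c = 1/2 ↦ 1  ≥
a = 1/2, c = 1 ↦ 1  ≥
a = 1, c = 0 ↦ 0  <
a = 1, c = 1/2 ↦ 1/2  <
a = 1, c = 1 ↦ 1  ≥
So 5 of the 9 assignments meet the threshold.

5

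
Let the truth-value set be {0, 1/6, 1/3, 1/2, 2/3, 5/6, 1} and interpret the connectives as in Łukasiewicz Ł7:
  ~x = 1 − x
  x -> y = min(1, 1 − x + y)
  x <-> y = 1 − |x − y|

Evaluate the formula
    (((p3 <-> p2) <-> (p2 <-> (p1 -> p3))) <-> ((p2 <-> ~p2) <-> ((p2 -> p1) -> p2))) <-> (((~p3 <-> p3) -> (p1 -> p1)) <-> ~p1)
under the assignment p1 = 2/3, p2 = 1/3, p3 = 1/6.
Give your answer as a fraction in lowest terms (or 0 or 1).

2/3

p3 <-> p2 = 1/6 <-> 1/3 = 5/6
p1 -> p3 = 2/3 -> 1/6 = 1/2
p2 <-> (p1 -> p3) = 1/3 <-> 1/2 = 5/6
(p3 <-> p2) <-> (p2 <-> (p1 -> p3)) = 5/6 <-> 5/6 = 1
~p2 = ~1/3 = 2/3
p2 <-> ~p2 = 1/3 <-> 2/3 = 2/3
p2 -> p1 = 1/3 -> 2/3 = 1
(p2 -> p1) -> p2 = 1 -> 1/3 = 1/3
(p2 <-> ~p2) <-> ((p2 -> p1) -> p2) = 2/3 <-> 1/3 = 2/3
((p3 <-> p2) <-> (p2 <-> (p1 -> p3))) <-> ((p2 <-> ~p2) <-> ((p2 -> p1) -> p2)) = 1 <-> 2/3 = 2/3
~p3 = ~1/6 = 5/6
~p3 <-> p3 = 5/6 <-> 1/6 = 1/3
p1 -> p1 = 2/3 -> 2/3 = 1
(~p3 <-> p3) -> (p1 -> p1) = 1/3 -> 1 = 1
~p1 = ~2/3 = 1/3
((~p3 <-> p3) -> (p1 -> p1)) <-> ~p1 = 1 <-> 1/3 = 1/3
(((p3 <-> p2) <-> (p2 <-> (p1 -> p3))) <-> ((p2 <-> ~p2) <-> ((p2 -> p1) -> p2))) <-> (((~p3 <-> p3) -> (p1 -> p1)) <-> ~p1) = 2/3 <-> 1/3 = 2/3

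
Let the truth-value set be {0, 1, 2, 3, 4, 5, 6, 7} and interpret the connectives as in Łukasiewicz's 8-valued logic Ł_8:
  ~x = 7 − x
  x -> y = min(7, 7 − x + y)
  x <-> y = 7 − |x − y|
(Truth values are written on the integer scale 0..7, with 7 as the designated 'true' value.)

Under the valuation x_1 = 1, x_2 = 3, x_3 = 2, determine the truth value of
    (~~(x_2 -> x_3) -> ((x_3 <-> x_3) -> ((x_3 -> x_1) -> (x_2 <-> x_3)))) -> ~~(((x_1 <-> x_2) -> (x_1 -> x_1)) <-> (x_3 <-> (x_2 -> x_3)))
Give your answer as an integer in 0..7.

x_2 -> x_3 = 3 -> 2 = 6
~(x_2 -> x_3) = ~6 = 1
~~(x_2 -> x_3) = ~1 = 6
x_3 <-> x_3 = 2 <-> 2 = 7
x_3 -> x_1 = 2 -> 1 = 6
x_2 <-> x_3 = 3 <-> 2 = 6
(x_3 -> x_1) -> (x_2 <-> x_3) = 6 -> 6 = 7
(x_3 <-> x_3) -> ((x_3 -> x_1) -> (x_2 <-> x_3)) = 7 -> 7 = 7
~~(x_2 -> x_3) -> ((x_3 <-> x_3) -> ((x_3 -> x_1) -> (x_2 <-> x_3))) = 6 -> 7 = 7
x_1 <-> x_2 = 1 <-> 3 = 5
x_1 -> x_1 = 1 -> 1 = 7
(x_1 <-> x_2) -> (x_1 -> x_1) = 5 -> 7 = 7
x_2 -> x_3 = 3 -> 2 = 6
x_3 <-> (x_2 -> x_3) = 2 <-> 6 = 3
((x_1 <-> x_2) -> (x_1 -> x_1)) <-> (x_3 <-> (x_2 -> x_3)) = 7 <-> 3 = 3
~(((x_1 <-> x_2) -> (x_1 -> x_1)) <-> (x_3 <-> (x_2 -> x_3))) = ~3 = 4
~~(((x_1 <-> x_2) -> (x_1 -> x_1)) <-> (x_3 <-> (x_2 -> x_3))) = ~4 = 3
(~~(x_2 -> x_3) -> ((x_3 <-> x_3) -> ((x_3 -> x_1) -> (x_2 <-> x_3)))) -> ~~(((x_1 <-> x_2) -> (x_1 -> x_1)) <-> (x_3 <-> (x_2 -> x_3))) = 7 -> 3 = 3

3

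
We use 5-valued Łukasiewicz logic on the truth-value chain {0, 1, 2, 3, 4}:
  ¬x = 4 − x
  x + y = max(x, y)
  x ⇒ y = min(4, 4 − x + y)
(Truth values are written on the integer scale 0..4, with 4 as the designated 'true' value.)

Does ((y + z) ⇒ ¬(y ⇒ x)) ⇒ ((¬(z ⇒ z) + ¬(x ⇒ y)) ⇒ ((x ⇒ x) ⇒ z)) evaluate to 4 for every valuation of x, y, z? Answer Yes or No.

No

Counterexample: take x = 1, y = 0, z = 0.
y + z = 0 + 0 = 0
y ⇒ x = 0 ⇒ 1 = 4
¬(y ⇒ x) = ¬4 = 0
(y + z) ⇒ ¬(y ⇒ x) = 0 ⇒ 0 = 4
z ⇒ z = 0 ⇒ 0 = 4
¬(z ⇒ z) = ¬4 = 0
x ⇒ y = 1 ⇒ 0 = 3
¬(x ⇒ y) = ¬3 = 1
¬(z ⇒ z) + ¬(x ⇒ y) = 0 + 1 = 1
x ⇒ x = 1 ⇒ 1 = 4
(x ⇒ x) ⇒ z = 4 ⇒ 0 = 0
(¬(z ⇒ z) + ¬(x ⇒ y)) ⇒ ((x ⇒ x) ⇒ z) = 1 ⇒ 0 = 3
((y + z) ⇒ ¬(y ⇒ x)) ⇒ ((¬(z ⇒ z) + ¬(x ⇒ y)) ⇒ ((x ⇒ x) ⇒ z)) = 4 ⇒ 3 = 3
This gives 3 ≠ 4.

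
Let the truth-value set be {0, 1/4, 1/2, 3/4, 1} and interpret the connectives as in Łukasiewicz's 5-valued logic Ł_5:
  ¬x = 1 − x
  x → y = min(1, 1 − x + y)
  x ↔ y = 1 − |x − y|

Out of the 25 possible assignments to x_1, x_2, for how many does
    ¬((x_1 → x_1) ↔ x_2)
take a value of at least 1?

value 1: 5 assignments (counts)
value 3/4: 5 assignments
value 1/2: 5 assignments
value 1/4: 5 assignments
value 0: 5 assignments
So 5 of the 25 assignments meet the threshold.

5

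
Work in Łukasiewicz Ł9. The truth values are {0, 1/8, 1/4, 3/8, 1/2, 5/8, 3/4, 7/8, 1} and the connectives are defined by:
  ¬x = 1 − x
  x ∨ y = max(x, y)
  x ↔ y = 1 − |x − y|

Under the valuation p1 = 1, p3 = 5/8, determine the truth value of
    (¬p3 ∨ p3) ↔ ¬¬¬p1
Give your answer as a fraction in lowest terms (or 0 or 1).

¬p3 = ¬5/8 = 3/8
¬p3 ∨ p3 = 3/8 ∨ 5/8 = 5/8
¬p1 = ¬1 = 0
¬¬p1 = ¬0 = 1
¬¬¬p1 = ¬1 = 0
(¬p3 ∨ p3) ↔ ¬¬¬p1 = 5/8 ↔ 0 = 3/8

3/8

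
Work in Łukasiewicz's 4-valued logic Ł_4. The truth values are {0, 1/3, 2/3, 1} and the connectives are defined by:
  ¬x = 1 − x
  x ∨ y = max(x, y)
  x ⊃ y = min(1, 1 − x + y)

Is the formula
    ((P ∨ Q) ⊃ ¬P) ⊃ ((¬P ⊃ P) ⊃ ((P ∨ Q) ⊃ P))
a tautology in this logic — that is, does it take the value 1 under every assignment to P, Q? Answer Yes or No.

P = 0, Q = 0 ↦ 1
P = 0, Q = 1/3 ↦ 1
P = 0, Q = 2/3 ↦ 1
P = 0, Q = 1 ↦ 1
P = 1/3, Q = 0 ↦ 1
P = 1/3, Q = 1/3 ↦ 1
P = 1/3, Q = 2/3 ↦ 1
P = 1/3, Q = 1 ↦ 1
P = 2/3, Q = 0 ↦ 1
P = 2/3, Q = 1/3 ↦ 1
P = 2/3, Q = 2/3 ↦ 1
P = 2/3, Q = 1 ↦ 1
P = 1, Q = 0 ↦ 1
P = 1, Q = 1/3 ↦ 1
P = 1, Q = 2/3 ↦ 1
P = 1, Q = 1 ↦ 1
Every assignment gives a value ≥ 1.

Yes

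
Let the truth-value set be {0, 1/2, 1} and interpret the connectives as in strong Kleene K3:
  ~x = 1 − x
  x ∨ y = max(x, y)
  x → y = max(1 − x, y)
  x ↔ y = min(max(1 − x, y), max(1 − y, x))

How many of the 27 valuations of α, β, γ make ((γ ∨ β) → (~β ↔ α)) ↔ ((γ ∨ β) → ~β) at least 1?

value 1: 8 assignments (counts)
value 1/2: 15 assignments
value 0: 4 assignments
So 8 of the 27 assignments meet the threshold.

8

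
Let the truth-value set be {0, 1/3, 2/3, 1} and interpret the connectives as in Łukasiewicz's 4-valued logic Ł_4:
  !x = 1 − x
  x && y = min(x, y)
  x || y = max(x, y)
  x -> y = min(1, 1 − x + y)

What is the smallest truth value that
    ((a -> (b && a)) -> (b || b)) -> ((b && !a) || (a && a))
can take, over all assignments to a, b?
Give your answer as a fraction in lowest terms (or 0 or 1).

Take a = 1/3, b = 1:
b && a = 1 && 1/3 = 1/3
a -> (b && a) = 1/3 -> 1/3 = 1
b || b = 1 || 1 = 1
(a -> (b && a)) -> (b || b) = 1 -> 1 = 1
!a = !1/3 = 2/3
b && !a = 1 && 2/3 = 2/3
a && a = 1/3 && 1/3 = 1/3
(b && !a) || (a && a) = 2/3 || 1/3 = 2/3
((a -> (b && a)) -> (b || b)) -> ((b && !a) || (a && a)) = 1 -> 2/3 = 2/3
No assignment yields a value below 2/3, so this is the minimum.

2/3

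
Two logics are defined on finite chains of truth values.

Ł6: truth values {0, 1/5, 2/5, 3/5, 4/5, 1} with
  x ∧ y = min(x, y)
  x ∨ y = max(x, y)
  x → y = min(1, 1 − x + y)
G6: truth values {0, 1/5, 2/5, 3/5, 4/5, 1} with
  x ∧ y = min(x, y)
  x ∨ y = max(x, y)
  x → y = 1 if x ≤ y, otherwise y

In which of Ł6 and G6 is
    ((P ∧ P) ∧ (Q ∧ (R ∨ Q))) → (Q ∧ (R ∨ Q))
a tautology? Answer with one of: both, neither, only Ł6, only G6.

both

In Ł6: every assignment gives 1 — tautology.
In G6: every assignment gives 1 — tautology.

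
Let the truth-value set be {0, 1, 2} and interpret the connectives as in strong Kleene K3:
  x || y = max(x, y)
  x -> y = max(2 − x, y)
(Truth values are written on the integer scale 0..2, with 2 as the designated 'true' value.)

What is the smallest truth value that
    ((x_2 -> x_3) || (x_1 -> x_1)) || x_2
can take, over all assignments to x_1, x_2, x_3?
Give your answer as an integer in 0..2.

1

Take x_1 = 1, x_2 = 1, x_3 = 0:
x_2 -> x_3 = 1 -> 0 = 1
x_1 -> x_1 = 1 -> 1 = 1
(x_2 -> x_3) || (x_1 -> x_1) = 1 || 1 = 1
((x_2 -> x_3) || (x_1 -> x_1)) || x_2 = 1 || 1 = 1
No assignment yields a value below 1, so this is the minimum.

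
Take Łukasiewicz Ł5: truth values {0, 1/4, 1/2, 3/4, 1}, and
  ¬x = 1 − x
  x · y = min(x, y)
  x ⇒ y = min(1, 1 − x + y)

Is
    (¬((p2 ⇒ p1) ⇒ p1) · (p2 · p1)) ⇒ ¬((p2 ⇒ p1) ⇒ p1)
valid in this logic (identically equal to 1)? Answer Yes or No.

Yes

At p1 = 0, p2 = 1/2, for instance:
p2 ⇒ p1 = 1/2 ⇒ 0 = 1/2
(p2 ⇒ p1) ⇒ p1 = 1/2 ⇒ 0 = 1/2
¬((p2 ⇒ p1) ⇒ p1) = ¬1/2 = 1/2
p2 · p1 = 1/2 · 0 = 0
¬((p2 ⇒ p1) ⇒ p1) · (p2 · p1) = 1/2 · 0 = 0
(¬((p2 ⇒ p1) ⇒ p1) · (p2 · p1)) ⇒ ¬((p2 ⇒ p1) ⇒ p1) = 0 ⇒ 1/2 = 1
and checking the remaining 24 assignments likewise gives ≥ 1 in every case.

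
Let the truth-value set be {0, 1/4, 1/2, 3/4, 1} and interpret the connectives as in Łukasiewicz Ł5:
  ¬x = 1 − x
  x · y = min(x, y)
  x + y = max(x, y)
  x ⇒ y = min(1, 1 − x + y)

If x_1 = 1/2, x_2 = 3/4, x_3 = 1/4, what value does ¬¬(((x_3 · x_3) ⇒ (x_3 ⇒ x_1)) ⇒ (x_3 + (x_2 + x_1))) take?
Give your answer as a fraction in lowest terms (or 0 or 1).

x_3 · x_3 = 1/4 · 1/4 = 1/4
x_3 ⇒ x_1 = 1/4 ⇒ 1/2 = 1
(x_3 · x_3) ⇒ (x_3 ⇒ x_1) = 1/4 ⇒ 1 = 1
x_2 + x_1 = 3/4 + 1/2 = 3/4
x_3 + (x_2 + x_1) = 1/4 + 3/4 = 3/4
((x_3 · x_3) ⇒ (x_3 ⇒ x_1)) ⇒ (x_3 + (x_2 + x_1)) = 1 ⇒ 3/4 = 3/4
¬(((x_3 · x_3) ⇒ (x_3 ⇒ x_1)) ⇒ (x_3 + (x_2 + x_1))) = ¬3/4 = 1/4
¬¬(((x_3 · x_3) ⇒ (x_3 ⇒ x_1)) ⇒ (x_3 + (x_2 + x_1))) = ¬1/4 = 3/4

3/4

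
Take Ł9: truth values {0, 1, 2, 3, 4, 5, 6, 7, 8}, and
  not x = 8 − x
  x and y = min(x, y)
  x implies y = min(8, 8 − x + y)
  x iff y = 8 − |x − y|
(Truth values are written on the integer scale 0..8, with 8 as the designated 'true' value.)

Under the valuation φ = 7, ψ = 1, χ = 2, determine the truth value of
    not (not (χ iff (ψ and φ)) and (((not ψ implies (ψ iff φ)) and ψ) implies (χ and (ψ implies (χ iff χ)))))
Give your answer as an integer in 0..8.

7

ψ and φ = 1 and 7 = 1
χ iff (ψ and φ) = 2 iff 1 = 7
not (χ iff (ψ and φ)) = not 7 = 1
not ψ = not 1 = 7
ψ iff φ = 1 iff 7 = 2
not ψ implies (ψ iff φ) = 7 implies 2 = 3
(not ψ implies (ψ iff φ)) and ψ = 3 and 1 = 1
χ iff χ = 2 iff 2 = 8
ψ implies (χ iff χ) = 1 implies 8 = 8
χ and (ψ implies (χ iff χ)) = 2 and 8 = 2
((not ψ implies (ψ iff φ)) and ψ) implies (χ and (ψ implies (χ iff χ))) = 1 implies 2 = 8
not (χ iff (ψ and φ)) and (((not ψ implies (ψ iff φ)) and ψ) implies (χ and (ψ implies (χ iff χ)))) = 1 and 8 = 1
not (not (χ iff (ψ and φ)) and (((not ψ implies (ψ iff φ)) and ψ) implies (χ and (ψ implies (χ iff χ))))) = not 1 = 7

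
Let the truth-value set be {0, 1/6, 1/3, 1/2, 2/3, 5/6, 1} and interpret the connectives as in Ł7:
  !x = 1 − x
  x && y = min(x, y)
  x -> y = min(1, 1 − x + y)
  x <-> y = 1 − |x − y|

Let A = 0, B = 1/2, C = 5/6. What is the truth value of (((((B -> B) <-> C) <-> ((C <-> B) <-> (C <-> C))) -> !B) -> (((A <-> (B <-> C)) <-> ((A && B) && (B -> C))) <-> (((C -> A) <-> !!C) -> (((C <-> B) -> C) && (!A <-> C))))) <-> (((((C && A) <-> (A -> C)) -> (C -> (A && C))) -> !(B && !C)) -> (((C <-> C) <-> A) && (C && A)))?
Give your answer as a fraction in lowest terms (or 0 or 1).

B -> B = 1/2 -> 1/2 = 1
(B -> B) <-> C = 1 <-> 5/6 = 5/6
C <-> B = 5/6 <-> 1/2 = 2/3
C <-> C = 5/6 <-> 5/6 = 1
(C <-> B) <-> (C <-> C) = 2/3 <-> 1 = 2/3
((B -> B) <-> C) <-> ((C <-> B) <-> (C <-> C)) = 5/6 <-> 2/3 = 5/6
!B = !1/2 = 1/2
(((B -> B) <-> C) <-> ((C <-> B) <-> (C <-> C))) -> !B = 5/6 -> 1/2 = 2/3
B <-> C = 1/2 <-> 5/6 = 2/3
A <-> (B <-> C) = 0 <-> 2/3 = 1/3
A && B = 0 && 1/2 = 0
B -> C = 1/2 -> 5/6 = 1
(A && B) && (B -> C) = 0 && 1 = 0
(A <-> (B <-> C)) <-> ((A && B) && (B -> C)) = 1/3 <-> 0 = 2/3
C -> A = 5/6 -> 0 = 1/6
!C = !5/6 = 1/6
!!C = !1/6 = 5/6
(C -> A) <-> !!C = 1/6 <-> 5/6 = 1/3
C <-> B = 5/6 <-> 1/2 = 2/3
(C <-> B) -> C = 2/3 -> 5/6 = 1
!A = !0 = 1
!A <-> C = 1 <-> 5/6 = 5/6
((C <-> B) -> C) && (!A <-> C) = 1 && 5/6 = 5/6
((C -> A) <-> !!C) -> (((C <-> B) -> C) && (!A <-> C)) = 1/3 -> 5/6 = 1
((A <-> (B <-> C)) <-> ((A && B) && (B -> C))) <-> (((C -> A) <-> !!C) -> (((C <-> B) -> C) && (!A <-> C))) = 2/3 <-> 1 = 2/3
((((B -> B) <-> C) <-> ((C <-> B) <-> (C <-> C))) -> !B) -> (((A <-> (B <-> C)) <-> ((A && B) && (B -> C))) <-> (((C -> A) <-> !!C) -> (((C <-> B) -> C) && (!A <-> C)))) = 2/3 -> 2/3 = 1
C && A = 5/6 && 0 = 0
A -> C = 0 -> 5/6 = 1
(C && A) <-> (A -> C) = 0 <-> 1 = 0
A && C = 0 && 5/6 = 0
C -> (A && C) = 5/6 -> 0 = 1/6
((C && A) <-> (A -> C)) -> (C -> (A && C)) = 0 -> 1/6 = 1
!C = !5/6 = 1/6
B && !C = 1/2 && 1/6 = 1/6
!(B && !C) = !1/6 = 5/6
(((C && A) <-> (A -> C)) -> (C -> (A && C))) -> !(B && !C) = 1 -> 5/6 = 5/6
C <-> C = 5/6 <-> 5/6 = 1
(C <-> C) <-> A = 1 <-> 0 = 0
C && A = 5/6 && 0 = 0
((C <-> C) <-> A) && (C && A) = 0 && 0 = 0
((((C && A) <-> (A -> C)) -> (C -> (A && C))) -> !(B && !C)) -> (((C <-> C) <-> A) && (C && A)) = 5/6 -> 0 = 1/6
(((((B -> B) <-> C) <-> ((C <-> B) <-> (C <-> C))) -> !B) -> (((A <-> (B <-> C)) <-> ((A && B) && (B -> C))) <-> (((C -> A) <-> !!C) -> (((C <-> B) -> C) && (!A <-> C))))) <-> (((((C && A) <-> (A -> C)) -> (C -> (A && C))) -> !(B && !C)) -> (((C <-> C) <-> A) && (C && A))) = 1 <-> 1/6 = 1/6

1/6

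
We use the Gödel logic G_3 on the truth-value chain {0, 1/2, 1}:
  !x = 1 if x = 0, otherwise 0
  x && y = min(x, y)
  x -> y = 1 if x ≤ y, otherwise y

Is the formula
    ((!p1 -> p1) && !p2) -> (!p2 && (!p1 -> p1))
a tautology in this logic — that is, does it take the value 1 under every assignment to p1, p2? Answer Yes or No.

Yes

p1 = 0, p2 = 0 ↦ 1
p1 = 0, p2 = 1/2 ↦ 1
p1 = 0, p2 = 1 ↦ 1
p1 = 1/2, p2 = 0 ↦ 1
p1 = 1/2, p2 = 1/2 ↦ 1
p1 = 1/2, p2 = 1 ↦ 1
p1 = 1, p2 = 0 ↦ 1
p1 = 1, p2 = 1/2 ↦ 1
p1 = 1, p2 = 1 ↦ 1
Every assignment gives a value ≥ 1.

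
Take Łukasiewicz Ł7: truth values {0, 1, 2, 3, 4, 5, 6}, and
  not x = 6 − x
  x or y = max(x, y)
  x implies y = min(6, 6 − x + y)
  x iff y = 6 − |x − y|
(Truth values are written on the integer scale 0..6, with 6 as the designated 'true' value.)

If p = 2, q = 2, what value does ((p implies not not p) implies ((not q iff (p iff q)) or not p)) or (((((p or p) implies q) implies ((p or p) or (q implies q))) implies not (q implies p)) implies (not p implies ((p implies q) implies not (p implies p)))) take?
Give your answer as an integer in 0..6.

not p = not 2 = 4
not not p = not 4 = 2
p implies not not p = 2 implies 2 = 6
not q = not 2 = 4
p iff q = 2 iff 2 = 6
not q iff (p iff q) = 4 iff 6 = 4
not p = not 2 = 4
(not q iff (p iff q)) or not p = 4 or 4 = 4
(p implies not not p) implies ((not q iff (p iff q)) or not p) = 6 implies 4 = 4
p or p = 2 or 2 = 2
(p or p) implies q = 2 implies 2 = 6
p or p = 2 or 2 = 2
q implies q = 2 implies 2 = 6
(p or p) or (q implies q) = 2 or 6 = 6
((p or p) implies q) implies ((p or p) or (q implies q)) = 6 implies 6 = 6
q implies p = 2 implies 2 = 6
not (q implies p) = not 6 = 0
(((p or p) implies q) implies ((p or p) or (q implies q))) implies not (q implies p) = 6 implies 0 = 0
not p = not 2 = 4
p implies q = 2 implies 2 = 6
p implies p = 2 implies 2 = 6
not (p implies p) = not 6 = 0
(p implies q) implies not (p implies p) = 6 implies 0 = 0
not p implies ((p implies q) implies not (p implies p)) = 4 implies 0 = 2
((((p or p) implies q) implies ((p or p) or (q implies q))) implies not (q implies p)) implies (not p implies ((p implies q) implies not (p implies p))) = 0 implies 2 = 6
((p implies not not p) implies ((not q iff (p iff q)) or not p)) or (((((p or p) implies q) implies ((p or p) or (q implies q))) implies not (q implies p)) implies (not p implies ((p implies q) implies not (p implies p)))) = 4 or 6 = 6

6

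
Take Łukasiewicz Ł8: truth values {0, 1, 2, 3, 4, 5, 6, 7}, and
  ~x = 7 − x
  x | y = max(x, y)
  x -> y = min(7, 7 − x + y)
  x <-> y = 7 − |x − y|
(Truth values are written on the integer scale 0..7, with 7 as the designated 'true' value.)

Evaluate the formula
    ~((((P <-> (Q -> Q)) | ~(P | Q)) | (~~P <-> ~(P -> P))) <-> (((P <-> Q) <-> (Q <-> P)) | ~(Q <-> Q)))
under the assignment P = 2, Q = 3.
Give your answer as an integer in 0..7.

Q -> Q = 3 -> 3 = 7
P <-> (Q -> Q) = 2 <-> 7 = 2
P | Q = 2 | 3 = 3
~(P | Q) = ~3 = 4
(P <-> (Q -> Q)) | ~(P | Q) = 2 | 4 = 4
~P = ~2 = 5
~~P = ~5 = 2
P -> P = 2 -> 2 = 7
~(P -> P) = ~7 = 0
~~P <-> ~(P -> P) = 2 <-> 0 = 5
((P <-> (Q -> Q)) | ~(P | Q)) | (~~P <-> ~(P -> P)) = 4 | 5 = 5
P <-> Q = 2 <-> 3 = 6
Q <-> P = 3 <-> 2 = 6
(P <-> Q) <-> (Q <-> P) = 6 <-> 6 = 7
Q <-> Q = 3 <-> 3 = 7
~(Q <-> Q) = ~7 = 0
((P <-> Q) <-> (Q <-> P)) | ~(Q <-> Q) = 7 | 0 = 7
(((P <-> (Q -> Q)) | ~(P | Q)) | (~~P <-> ~(P -> P))) <-> (((P <-> Q) <-> (Q <-> P)) | ~(Q <-> Q)) = 5 <-> 7 = 5
~((((P <-> (Q -> Q)) | ~(P | Q)) | (~~P <-> ~(P -> P))) <-> (((P <-> Q) <-> (Q <-> P)) | ~(Q <-> Q))) = ~5 = 2

2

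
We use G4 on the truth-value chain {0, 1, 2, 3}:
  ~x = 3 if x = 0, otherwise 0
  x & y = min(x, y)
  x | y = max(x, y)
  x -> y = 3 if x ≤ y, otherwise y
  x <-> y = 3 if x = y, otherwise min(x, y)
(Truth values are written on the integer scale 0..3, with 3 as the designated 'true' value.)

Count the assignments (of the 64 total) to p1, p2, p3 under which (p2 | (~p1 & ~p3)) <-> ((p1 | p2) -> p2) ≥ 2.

value 3: 43 assignments (counts)
value 2: 11 assignments (counts)
value 1: 7 assignments
value 0: 3 assignments
So 54 of the 64 assignments meet the threshold.

54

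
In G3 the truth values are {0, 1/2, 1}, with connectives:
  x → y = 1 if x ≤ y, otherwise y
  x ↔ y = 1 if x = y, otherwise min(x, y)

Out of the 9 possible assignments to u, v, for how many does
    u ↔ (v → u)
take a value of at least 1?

u = 0, v = 0 ↦ 0  <
u = 0, v = 1/2 ↦ 1  ≥
u = 0, v = 1 ↦ 1  ≥
u = 1/2, v = 0 ↦ 1/2  <
u = 1/2, v = 1/2 ↦ 1/2  <
u = 1/2, v = 1 ↦ 1  ≥
u = 1, v = 0 ↦ 1  ≥
u = 1, v = 1/2 ↦ 1  ≥
u = 1, v = 1 ↦ 1  ≥
So 6 of the 9 assignments meet the threshold.

6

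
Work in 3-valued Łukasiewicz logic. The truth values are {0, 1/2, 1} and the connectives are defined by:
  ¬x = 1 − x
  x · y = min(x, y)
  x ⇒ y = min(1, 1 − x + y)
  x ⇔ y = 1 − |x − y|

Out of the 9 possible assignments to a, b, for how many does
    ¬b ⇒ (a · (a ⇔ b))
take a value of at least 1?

a = 0, b = 0 ↦ 0  <
a = 0, b = 1/2 ↦ 1/2  <
a = 0, b = 1 ↦ 1  ≥
a = 1/2, b = 0 ↦ 1/2  <
a = 1/2, b = 1/2 ↦ 1  ≥
a = 1/2, b = 1 ↦ 1  ≥
a = 1, b = 0 ↦ 0  <
a = 1, b = 1/2 ↦ 1  ≥
a = 1, b = 1 ↦ 1  ≥
So 5 of the 9 assignments meet the threshold.

5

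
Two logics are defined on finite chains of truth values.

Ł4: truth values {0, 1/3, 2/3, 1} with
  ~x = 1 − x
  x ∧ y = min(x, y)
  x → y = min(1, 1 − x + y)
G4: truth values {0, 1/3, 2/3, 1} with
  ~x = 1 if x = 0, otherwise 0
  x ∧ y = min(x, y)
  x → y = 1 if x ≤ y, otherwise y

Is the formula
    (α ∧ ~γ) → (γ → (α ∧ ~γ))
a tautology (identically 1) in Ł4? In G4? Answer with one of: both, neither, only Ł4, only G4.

both

In Ł4: every assignment gives 1 — tautology.
In G4: every assignment gives 1 — tautology.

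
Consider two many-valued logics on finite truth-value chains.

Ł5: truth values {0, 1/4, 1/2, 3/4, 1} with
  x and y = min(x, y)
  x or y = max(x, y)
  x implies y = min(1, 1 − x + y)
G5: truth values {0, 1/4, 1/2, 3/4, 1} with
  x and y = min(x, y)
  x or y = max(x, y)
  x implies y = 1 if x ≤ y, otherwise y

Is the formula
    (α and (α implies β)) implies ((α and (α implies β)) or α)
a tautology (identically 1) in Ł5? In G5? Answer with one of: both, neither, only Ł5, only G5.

In Ł5: every assignment gives 1 — tautology.
In G5: every assignment gives 1 — tautology.

both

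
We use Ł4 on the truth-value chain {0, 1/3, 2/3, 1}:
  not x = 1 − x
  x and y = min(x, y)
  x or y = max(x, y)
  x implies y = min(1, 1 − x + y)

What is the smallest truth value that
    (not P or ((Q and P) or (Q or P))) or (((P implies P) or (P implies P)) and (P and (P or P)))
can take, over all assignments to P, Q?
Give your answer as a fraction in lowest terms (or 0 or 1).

Take P = 1/3, Q = 0:
not P = not 1/3 = 2/3
Q and P = 0 and 1/3 = 0
Q or P = 0 or 1/3 = 1/3
(Q and P) or (Q or P) = 0 or 1/3 = 1/3
not P or ((Q and P) or (Q or P)) = 2/3 or 1/3 = 2/3
P implies P = 1/3 implies 1/3 = 1
P implies P = 1/3 implies 1/3 = 1
(P implies P) or (P implies P) = 1 or 1 = 1
P or P = 1/3 or 1/3 = 1/3
P and (P or P) = 1/3 and 1/3 = 1/3
((P implies P) or (P implies P)) and (P and (P or P)) = 1 and 1/3 = 1/3
(not P or ((Q and P) or (Q or P))) or (((P implies P) or (P implies P)) and (P and (P or P))) = 2/3 or 1/3 = 2/3
No assignment yields a value below 2/3, so this is the minimum.

2/3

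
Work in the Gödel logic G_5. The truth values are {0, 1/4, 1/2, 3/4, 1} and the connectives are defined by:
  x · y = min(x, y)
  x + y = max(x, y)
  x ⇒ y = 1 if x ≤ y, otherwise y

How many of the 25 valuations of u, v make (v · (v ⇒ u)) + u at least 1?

value 1: 5 assignments (counts)
value 3/4: 5 assignments
value 1/2: 5 assignments
value 1/4: 5 assignments
value 0: 5 assignments
So 5 of the 25 assignments meet the threshold.

5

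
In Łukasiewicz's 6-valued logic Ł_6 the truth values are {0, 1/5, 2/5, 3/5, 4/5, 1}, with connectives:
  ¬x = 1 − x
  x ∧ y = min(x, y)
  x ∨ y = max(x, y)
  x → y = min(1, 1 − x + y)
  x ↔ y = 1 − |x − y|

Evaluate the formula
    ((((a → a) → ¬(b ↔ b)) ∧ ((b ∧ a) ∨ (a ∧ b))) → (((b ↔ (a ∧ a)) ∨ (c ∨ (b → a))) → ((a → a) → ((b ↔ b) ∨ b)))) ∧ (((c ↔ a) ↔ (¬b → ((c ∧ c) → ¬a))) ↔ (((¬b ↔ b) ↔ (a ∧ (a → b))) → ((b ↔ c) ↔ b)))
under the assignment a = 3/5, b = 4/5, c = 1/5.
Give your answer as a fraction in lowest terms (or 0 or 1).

4/5

a → a = 3/5 → 3/5 = 1
b ↔ b = 4/5 ↔ 4/5 = 1
¬(b ↔ b) = ¬1 = 0
(a → a) → ¬(b ↔ b) = 1 → 0 = 0
b ∧ a = 4/5 ∧ 3/5 = 3/5
a ∧ b = 3/5 ∧ 4/5 = 3/5
(b ∧ a) ∨ (a ∧ b) = 3/5 ∨ 3/5 = 3/5
((a → a) → ¬(b ↔ b)) ∧ ((b ∧ a) ∨ (a ∧ b)) = 0 ∧ 3/5 = 0
a ∧ a = 3/5 ∧ 3/5 = 3/5
b ↔ (a ∧ a) = 4/5 ↔ 3/5 = 4/5
b → a = 4/5 → 3/5 = 4/5
c ∨ (b → a) = 1/5 ∨ 4/5 = 4/5
(b ↔ (a ∧ a)) ∨ (c ∨ (b → a)) = 4/5 ∨ 4/5 = 4/5
a → a = 3/5 → 3/5 = 1
b ↔ b = 4/5 ↔ 4/5 = 1
(b ↔ b) ∨ b = 1 ∨ 4/5 = 1
(a → a) → ((b ↔ b) ∨ b) = 1 → 1 = 1
((b ↔ (a ∧ a)) ∨ (c ∨ (b → a))) → ((a → a) → ((b ↔ b) ∨ b)) = 4/5 → 1 = 1
(((a → a) → ¬(b ↔ b)) ∧ ((b ∧ a) ∨ (a ∧ b))) → (((b ↔ (a ∧ a)) ∨ (c ∨ (b → a))) → ((a → a) → ((b ↔ b) ∨ b))) = 0 → 1 = 1
c ↔ a = 1/5 ↔ 3/5 = 3/5
¬b = ¬4/5 = 1/5
c ∧ c = 1/5 ∧ 1/5 = 1/5
¬a = ¬3/5 = 2/5
(c ∧ c) → ¬a = 1/5 → 2/5 = 1
¬b → ((c ∧ c) → ¬a) = 1/5 → 1 = 1
(c ↔ a) ↔ (¬b → ((c ∧ c) → ¬a)) = 3/5 ↔ 1 = 3/5
¬b = ¬4/5 = 1/5
¬b ↔ b = 1/5 ↔ 4/5 = 2/5
a → b = 3/5 → 4/5 = 1
a ∧ (a → b) = 3/5 ∧ 1 = 3/5
(¬b ↔ b) ↔ (a ∧ (a → b)) = 2/5 ↔ 3/5 = 4/5
b ↔ c = 4/5 ↔ 1/5 = 2/5
(b ↔ c) ↔ b = 2/5 ↔ 4/5 = 3/5
((¬b ↔ b) ↔ (a ∧ (a → b))) → ((b ↔ c) ↔ b) = 4/5 → 3/5 = 4/5
((c ↔ a) ↔ (¬b → ((c ∧ c) → ¬a))) ↔ (((¬b ↔ b) ↔ (a ∧ (a → b))) → ((b ↔ c) ↔ b)) = 3/5 ↔ 4/5 = 4/5
((((a → a) → ¬(b ↔ b)) ∧ ((b ∧ a) ∨ (a ∧ b))) → (((b ↔ (a ∧ a)) ∨ (c ∨ (b → a))) → ((a → a) → ((b ↔ b) ∨ b)))) ∧ (((c ↔ a) ↔ (¬b → ((c ∧ c) → ¬a))) ↔ (((¬b ↔ b) ↔ (a ∧ (a → b))) → ((b ↔ c) ↔ b))) = 1 ∧ 4/5 = 4/5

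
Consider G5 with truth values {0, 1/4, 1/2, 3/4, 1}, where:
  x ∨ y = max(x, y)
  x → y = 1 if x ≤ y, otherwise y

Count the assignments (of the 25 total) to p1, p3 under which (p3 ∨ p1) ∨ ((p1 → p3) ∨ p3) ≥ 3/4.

22

value 1: 19 assignments (counts)
value 3/4: 3 assignments (counts)
value 1/2: 2 assignments
value 1/4: 1 assignment
So 22 of the 25 assignments meet the threshold.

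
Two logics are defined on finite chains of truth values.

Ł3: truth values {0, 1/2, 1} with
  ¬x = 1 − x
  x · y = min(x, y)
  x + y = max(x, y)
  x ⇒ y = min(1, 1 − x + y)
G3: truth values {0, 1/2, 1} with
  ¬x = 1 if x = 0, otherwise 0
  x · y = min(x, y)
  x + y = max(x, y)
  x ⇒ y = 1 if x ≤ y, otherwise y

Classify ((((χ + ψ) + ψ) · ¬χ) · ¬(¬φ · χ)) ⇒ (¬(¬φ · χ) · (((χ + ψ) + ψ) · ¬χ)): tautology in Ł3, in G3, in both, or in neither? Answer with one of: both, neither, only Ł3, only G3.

both

In Ł3: every assignment gives 1 — tautology.
In G3: every assignment gives 1 — tautology.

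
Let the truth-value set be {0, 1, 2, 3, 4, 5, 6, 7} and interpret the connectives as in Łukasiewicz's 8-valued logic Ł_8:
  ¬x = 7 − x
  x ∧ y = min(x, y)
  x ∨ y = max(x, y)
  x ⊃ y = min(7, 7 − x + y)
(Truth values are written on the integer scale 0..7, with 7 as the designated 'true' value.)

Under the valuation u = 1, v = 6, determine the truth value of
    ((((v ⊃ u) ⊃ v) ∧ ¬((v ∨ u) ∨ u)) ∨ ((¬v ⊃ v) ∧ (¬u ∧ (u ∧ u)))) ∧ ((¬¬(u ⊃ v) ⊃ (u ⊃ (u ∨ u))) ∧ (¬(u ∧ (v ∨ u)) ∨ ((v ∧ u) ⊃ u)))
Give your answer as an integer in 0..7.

1

v ⊃ u = 6 ⊃ 1 = 2
(v ⊃ u) ⊃ v = 2 ⊃ 6 = 7
v ∨ u = 6 ∨ 1 = 6
(v ∨ u) ∨ u = 6 ∨ 1 = 6
¬((v ∨ u) ∨ u) = ¬6 = 1
((v ⊃ u) ⊃ v) ∧ ¬((v ∨ u) ∨ u) = 7 ∧ 1 = 1
¬v = ¬6 = 1
¬v ⊃ v = 1 ⊃ 6 = 7
¬u = ¬1 = 6
u ∧ u = 1 ∧ 1 = 1
¬u ∧ (u ∧ u) = 6 ∧ 1 = 1
(¬v ⊃ v) ∧ (¬u ∧ (u ∧ u)) = 7 ∧ 1 = 1
(((v ⊃ u) ⊃ v) ∧ ¬((v ∨ u) ∨ u)) ∨ ((¬v ⊃ v) ∧ (¬u ∧ (u ∧ u))) = 1 ∨ 1 = 1
u ⊃ v = 1 ⊃ 6 = 7
¬(u ⊃ v) = ¬7 = 0
¬¬(u ⊃ v) = ¬0 = 7
u ∨ u = 1 ∨ 1 = 1
u ⊃ (u ∨ u) = 1 ⊃ 1 = 7
¬¬(u ⊃ v) ⊃ (u ⊃ (u ∨ u)) = 7 ⊃ 7 = 7
v ∨ u = 6 ∨ 1 = 6
u ∧ (v ∨ u) = 1 ∧ 6 = 1
¬(u ∧ (v ∨ u)) = ¬1 = 6
v ∧ u = 6 ∧ 1 = 1
(v ∧ u) ⊃ u = 1 ⊃ 1 = 7
¬(u ∧ (v ∨ u)) ∨ ((v ∧ u) ⊃ u) = 6 ∨ 7 = 7
(¬¬(u ⊃ v) ⊃ (u ⊃ (u ∨ u))) ∧ (¬(u ∧ (v ∨ u)) ∨ ((v ∧ u) ⊃ u)) = 7 ∧ 7 = 7
((((v ⊃ u) ⊃ v) ∧ ¬((v ∨ u) ∨ u)) ∨ ((¬v ⊃ v) ∧ (¬u ∧ (u ∧ u)))) ∧ ((¬¬(u ⊃ v) ⊃ (u ⊃ (u ∨ u))) ∧ (¬(u ∧ (v ∨ u)) ∨ ((v ∧ u) ⊃ u))) = 1 ∧ 7 = 1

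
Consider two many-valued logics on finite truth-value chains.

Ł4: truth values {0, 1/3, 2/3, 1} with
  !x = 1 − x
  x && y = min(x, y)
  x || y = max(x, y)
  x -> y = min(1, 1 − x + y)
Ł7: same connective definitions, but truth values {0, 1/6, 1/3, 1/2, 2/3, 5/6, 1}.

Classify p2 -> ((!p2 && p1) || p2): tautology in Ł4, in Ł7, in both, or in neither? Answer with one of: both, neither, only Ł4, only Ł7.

both

In Ł4: every assignment gives 1 — tautology.
In Ł7: every assignment gives 1 — tautology.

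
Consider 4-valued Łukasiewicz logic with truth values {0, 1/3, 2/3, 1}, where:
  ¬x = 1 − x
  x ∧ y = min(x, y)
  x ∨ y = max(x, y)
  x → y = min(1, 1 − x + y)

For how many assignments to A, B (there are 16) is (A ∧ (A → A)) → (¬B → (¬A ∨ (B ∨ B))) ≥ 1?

A = 0, B = 0 ↦ 1  ≥
A = 0, B = 1/3 ↦ 1  ≥
A = 0, B = 2/3 ↦ 1  ≥
A = 0, B = 1 ↦ 1  ≥
A = 1/3, B = 0 ↦ 1  ≥
A = 1/3, B = 1/3 ↦ 1  ≥
A = 1/3, B = 2/3 ↦ 1  ≥
A = 1/3, B = 1 ↦ 1  ≥
A = 2/3, B = 0 ↦ 2/3  <
A = 2/3, B = 1/3 ↦ 1  ≥
A = 2/3, B = 2/3 ↦ 1  ≥
A = 2/3, B = 1 ↦ 1  ≥
A = 1, B = 0 ↦ 0  <
A = 1, B = 1/3 ↦ 2/3  <
A = 1, B = 2/3 ↦ 1  ≥
A = 1, B = 1 ↦ 1  ≥
So 13 of the 16 assignments meet the threshold.

13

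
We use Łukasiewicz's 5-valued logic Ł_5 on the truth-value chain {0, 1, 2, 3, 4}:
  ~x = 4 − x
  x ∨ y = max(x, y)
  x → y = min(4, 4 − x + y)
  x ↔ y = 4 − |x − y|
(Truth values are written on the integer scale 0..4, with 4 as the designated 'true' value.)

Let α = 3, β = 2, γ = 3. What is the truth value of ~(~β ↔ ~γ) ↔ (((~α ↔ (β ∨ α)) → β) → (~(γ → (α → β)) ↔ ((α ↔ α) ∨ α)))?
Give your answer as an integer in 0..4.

~β = ~2 = 2
~γ = ~3 = 1
~β ↔ ~γ = 2 ↔ 1 = 3
~(~β ↔ ~γ) = ~3 = 1
~α = ~3 = 1
β ∨ α = 2 ∨ 3 = 3
~α ↔ (β ∨ α) = 1 ↔ 3 = 2
(~α ↔ (β ∨ α)) → β = 2 → 2 = 4
α → β = 3 → 2 = 3
γ → (α → β) = 3 → 3 = 4
~(γ → (α → β)) = ~4 = 0
α ↔ α = 3 ↔ 3 = 4
(α ↔ α) ∨ α = 4 ∨ 3 = 4
~(γ → (α → β)) ↔ ((α ↔ α) ∨ α) = 0 ↔ 4 = 0
((~α ↔ (β ∨ α)) → β) → (~(γ → (α → β)) ↔ ((α ↔ α) ∨ α)) = 4 → 0 = 0
~(~β ↔ ~γ) ↔ (((~α ↔ (β ∨ α)) → β) → (~(γ → (α → β)) ↔ ((α ↔ α) ∨ α))) = 1 ↔ 0 = 3

3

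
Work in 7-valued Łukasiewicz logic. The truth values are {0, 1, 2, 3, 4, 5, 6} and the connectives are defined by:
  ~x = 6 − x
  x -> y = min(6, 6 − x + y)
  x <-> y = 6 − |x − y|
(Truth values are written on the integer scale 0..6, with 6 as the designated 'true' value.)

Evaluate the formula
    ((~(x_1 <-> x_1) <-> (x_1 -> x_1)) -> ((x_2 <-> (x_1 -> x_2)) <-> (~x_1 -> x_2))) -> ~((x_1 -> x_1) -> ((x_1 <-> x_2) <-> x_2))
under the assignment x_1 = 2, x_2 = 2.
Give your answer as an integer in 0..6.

x_1 <-> x_1 = 2 <-> 2 = 6
~(x_1 <-> x_1) = ~6 = 0
x_1 -> x_1 = 2 -> 2 = 6
~(x_1 <-> x_1) <-> (x_1 -> x_1) = 0 <-> 6 = 0
x_1 -> x_2 = 2 -> 2 = 6
x_2 <-> (x_1 -> x_2) = 2 <-> 6 = 2
~x_1 = ~2 = 4
~x_1 -> x_2 = 4 -> 2 = 4
(x_2 <-> (x_1 -> x_2)) <-> (~x_1 -> x_2) = 2 <-> 4 = 4
(~(x_1 <-> x_1) <-> (x_1 -> x_1)) -> ((x_2 <-> (x_1 -> x_2)) <-> (~x_1 -> x_2)) = 0 -> 4 = 6
x_1 -> x_1 = 2 -> 2 = 6
x_1 <-> x_2 = 2 <-> 2 = 6
(x_1 <-> x_2) <-> x_2 = 6 <-> 2 = 2
(x_1 -> x_1) -> ((x_1 <-> x_2) <-> x_2) = 6 -> 2 = 2
~((x_1 -> x_1) -> ((x_1 <-> x_2) <-> x_2)) = ~2 = 4
((~(x_1 <-> x_1) <-> (x_1 -> x_1)) -> ((x_2 <-> (x_1 -> x_2)) <-> (~x_1 -> x_2))) -> ~((x_1 -> x_1) -> ((x_1 <-> x_2) <-> x_2)) = 6 -> 4 = 4

4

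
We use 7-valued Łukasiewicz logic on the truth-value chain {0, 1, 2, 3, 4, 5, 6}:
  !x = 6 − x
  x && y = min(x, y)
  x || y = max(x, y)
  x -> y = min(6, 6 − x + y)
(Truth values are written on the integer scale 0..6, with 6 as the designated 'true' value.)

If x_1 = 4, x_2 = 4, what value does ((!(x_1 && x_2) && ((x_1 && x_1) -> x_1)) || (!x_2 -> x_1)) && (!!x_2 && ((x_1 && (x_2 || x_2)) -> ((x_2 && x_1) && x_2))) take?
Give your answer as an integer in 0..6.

x_1 && x_2 = 4 && 4 = 4
!(x_1 && x_2) = !4 = 2
x_1 && x_1 = 4 && 4 = 4
(x_1 && x_1) -> x_1 = 4 -> 4 = 6
!(x_1 && x_2) && ((x_1 && x_1) -> x_1) = 2 && 6 = 2
!x_2 = !4 = 2
!x_2 -> x_1 = 2 -> 4 = 6
(!(x_1 && x_2) && ((x_1 && x_1) -> x_1)) || (!x_2 -> x_1) = 2 || 6 = 6
!x_2 = !4 = 2
!!x_2 = !2 = 4
x_2 || x_2 = 4 || 4 = 4
x_1 && (x_2 || x_2) = 4 && 4 = 4
x_2 && x_1 = 4 && 4 = 4
(x_2 && x_1) && x_2 = 4 && 4 = 4
(x_1 && (x_2 || x_2)) -> ((x_2 && x_1) && x_2) = 4 -> 4 = 6
!!x_2 && ((x_1 && (x_2 || x_2)) -> ((x_2 && x_1) && x_2)) = 4 && 6 = 4
((!(x_1 && x_2) && ((x_1 && x_1) -> x_1)) || (!x_2 -> x_1)) && (!!x_2 && ((x_1 && (x_2 || x_2)) -> ((x_2 && x_1) && x_2))) = 6 && 4 = 4

4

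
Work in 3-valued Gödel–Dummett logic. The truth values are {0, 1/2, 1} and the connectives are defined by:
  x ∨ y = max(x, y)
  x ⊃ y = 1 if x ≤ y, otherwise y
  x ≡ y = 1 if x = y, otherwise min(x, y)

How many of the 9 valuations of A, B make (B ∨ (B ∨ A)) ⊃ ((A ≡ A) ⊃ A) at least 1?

A = 0, B = 0 ↦ 1  ≥
A = 0, B = 1/2 ↦ 0  <
A = 0, B = 1 ↦ 0  <
A = 1/2, B = 0 ↦ 1  ≥
A = 1/2, B = 1/2 ↦ 1  ≥
A = 1/2, B = 1 ↦ 1/2  <
A = 1, B = 0 ↦ 1  ≥
A = 1, B = 1/2 ↦ 1  ≥
A = 1, B = 1 ↦ 1  ≥
So 6 of the 9 assignments meet the threshold.

6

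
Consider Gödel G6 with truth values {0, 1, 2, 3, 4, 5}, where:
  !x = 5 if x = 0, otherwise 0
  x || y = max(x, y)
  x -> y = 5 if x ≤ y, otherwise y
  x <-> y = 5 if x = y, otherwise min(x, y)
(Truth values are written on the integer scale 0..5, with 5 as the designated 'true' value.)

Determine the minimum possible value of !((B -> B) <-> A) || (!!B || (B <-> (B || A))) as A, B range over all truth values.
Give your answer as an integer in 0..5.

0

Take A = 1, B = 0:
B -> B = 0 -> 0 = 5
(B -> B) <-> A = 5 <-> 1 = 1
!((B -> B) <-> A) = !1 = 0
!B = !0 = 5
!!B = !5 = 0
B || A = 0 || 1 = 1
B <-> (B || A) = 0 <-> 1 = 0
!!B || (B <-> (B || A)) = 0 || 0 = 0
!((B -> B) <-> A) || (!!B || (B <-> (B || A))) = 0 || 0 = 0
No assignment yields a value below 0, so this is the minimum.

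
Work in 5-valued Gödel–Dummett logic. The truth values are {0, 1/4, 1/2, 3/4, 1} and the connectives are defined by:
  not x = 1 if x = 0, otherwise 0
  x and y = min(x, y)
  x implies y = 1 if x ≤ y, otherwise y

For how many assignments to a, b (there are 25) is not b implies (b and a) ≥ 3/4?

value 1: 20 assignments (counts)
value 0: 5 assignments
So 20 of the 25 assignments meet the threshold.

20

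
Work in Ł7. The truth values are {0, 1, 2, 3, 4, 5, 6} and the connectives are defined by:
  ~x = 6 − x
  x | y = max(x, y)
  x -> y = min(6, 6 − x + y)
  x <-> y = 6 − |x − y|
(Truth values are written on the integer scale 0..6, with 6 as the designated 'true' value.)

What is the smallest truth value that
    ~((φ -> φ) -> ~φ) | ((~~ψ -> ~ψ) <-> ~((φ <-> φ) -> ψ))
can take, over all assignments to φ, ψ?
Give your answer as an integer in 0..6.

3

Take φ = 0, ψ = 3:
φ -> φ = 0 -> 0 = 6
~φ = ~0 = 6
(φ -> φ) -> ~φ = 6 -> 6 = 6
~((φ -> φ) -> ~φ) = ~6 = 0
~ψ = ~3 = 3
~~ψ = ~3 = 3
~ψ = ~3 = 3
~~ψ -> ~ψ = 3 -> 3 = 6
φ <-> φ = 0 <-> 0 = 6
(φ <-> φ) -> ψ = 6 -> 3 = 3
~((φ <-> φ) -> ψ) = ~3 = 3
(~~ψ -> ~ψ) <-> ~((φ <-> φ) -> ψ) = 6 <-> 3 = 3
~((φ -> φ) -> ~φ) | ((~~ψ -> ~ψ) <-> ~((φ <-> φ) -> ψ)) = 0 | 3 = 3
No assignment yields a value below 3, so this is the minimum.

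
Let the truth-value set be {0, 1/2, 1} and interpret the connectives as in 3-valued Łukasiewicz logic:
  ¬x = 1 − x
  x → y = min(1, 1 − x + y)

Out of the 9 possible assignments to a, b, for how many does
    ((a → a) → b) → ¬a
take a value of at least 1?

a = 0, b = 0 ↦ 1  ≥
a = 0, b = 1/2 ↦ 1  ≥
a = 0, b = 1 ↦ 1  ≥
a = 1/2, b = 0 ↦ 1  ≥
a = 1/2, b = 1/2 ↦ 1  ≥
a = 1/2, b = 1 ↦ 1/2  <
a = 1, b = 0 ↦ 1  ≥
a = 1, b = 1/2 ↦ 1/2  <
a = 1, b = 1 ↦ 0  <
So 6 of the 9 assignments meet the threshold.

6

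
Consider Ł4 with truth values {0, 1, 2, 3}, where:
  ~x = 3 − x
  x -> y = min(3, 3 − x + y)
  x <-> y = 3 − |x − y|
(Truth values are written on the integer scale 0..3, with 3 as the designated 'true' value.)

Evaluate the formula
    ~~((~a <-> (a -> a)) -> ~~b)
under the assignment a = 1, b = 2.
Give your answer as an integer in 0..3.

3

~a = ~1 = 2
a -> a = 1 -> 1 = 3
~a <-> (a -> a) = 2 <-> 3 = 2
~b = ~2 = 1
~~b = ~1 = 2
(~a <-> (a -> a)) -> ~~b = 2 -> 2 = 3
~((~a <-> (a -> a)) -> ~~b) = ~3 = 0
~~((~a <-> (a -> a)) -> ~~b) = ~0 = 3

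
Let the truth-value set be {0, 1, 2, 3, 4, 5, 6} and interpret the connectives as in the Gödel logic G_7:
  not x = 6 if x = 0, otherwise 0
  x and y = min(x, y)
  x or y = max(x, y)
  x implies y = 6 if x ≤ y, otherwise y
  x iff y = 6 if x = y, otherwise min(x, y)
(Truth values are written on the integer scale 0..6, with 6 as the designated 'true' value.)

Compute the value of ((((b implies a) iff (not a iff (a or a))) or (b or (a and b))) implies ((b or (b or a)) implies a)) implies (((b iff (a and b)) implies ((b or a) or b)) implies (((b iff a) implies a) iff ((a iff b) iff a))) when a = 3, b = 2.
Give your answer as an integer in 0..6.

b implies a = 2 implies 3 = 6
not a = not 3 = 0
a or a = 3 or 3 = 3
not a iff (a or a) = 0 iff 3 = 0
(b implies a) iff (not a iff (a or a)) = 6 iff 0 = 0
a and b = 3 and 2 = 2
b or (a and b) = 2 or 2 = 2
((b implies a) iff (not a iff (a or a))) or (b or (a and b)) = 0 or 2 = 2
b or a = 2 or 3 = 3
b or (b or a) = 2 or 3 = 3
(b or (b or a)) implies a = 3 implies 3 = 6
(((b implies a) iff (not a iff (a or a))) or (b or (a and b))) implies ((b or (b or a)) implies a) = 2 implies 6 = 6
a and b = 3 and 2 = 2
b iff (a and b) = 2 iff 2 = 6
b or a = 2 or 3 = 3
(b or a) or b = 3 or 2 = 3
(b iff (a and b)) implies ((b or a) or b) = 6 implies 3 = 3
b iff a = 2 iff 3 = 2
(b iff a) implies a = 2 implies 3 = 6
a iff b = 3 iff 2 = 2
(a iff b) iff a = 2 iff 3 = 2
((b iff a) implies a) iff ((a iff b) iff a) = 6 iff 2 = 2
((b iff (a and b)) implies ((b or a) or b)) implies (((b iff a) implies a) iff ((a iff b) iff a)) = 3 implies 2 = 2
((((b implies a) iff (not a iff (a or a))) or (b or (a and b))) implies ((b or (b or a)) implies a)) implies (((b iff (a and b)) implies ((b or a) or b)) implies (((b iff a) implies a) iff ((a iff b) iff a))) = 6 implies 2 = 2

2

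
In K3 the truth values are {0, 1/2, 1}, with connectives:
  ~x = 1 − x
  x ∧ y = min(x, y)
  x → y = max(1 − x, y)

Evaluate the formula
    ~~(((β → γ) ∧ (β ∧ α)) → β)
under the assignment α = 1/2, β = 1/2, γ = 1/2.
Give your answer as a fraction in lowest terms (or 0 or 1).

1/2

β → γ = 1/2 → 1/2 = 1/2
β ∧ α = 1/2 ∧ 1/2 = 1/2
(β → γ) ∧ (β ∧ α) = 1/2 ∧ 1/2 = 1/2
((β → γ) ∧ (β ∧ α)) → β = 1/2 → 1/2 = 1/2
~(((β → γ) ∧ (β ∧ α)) → β) = ~1/2 = 1/2
~~(((β → γ) ∧ (β ∧ α)) → β) = ~1/2 = 1/2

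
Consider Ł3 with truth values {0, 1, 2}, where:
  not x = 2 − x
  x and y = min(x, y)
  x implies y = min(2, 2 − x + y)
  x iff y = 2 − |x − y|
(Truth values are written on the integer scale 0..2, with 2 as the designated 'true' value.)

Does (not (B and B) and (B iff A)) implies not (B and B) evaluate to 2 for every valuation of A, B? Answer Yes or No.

Yes

A = 0, B = 0 ↦ 2
A = 0, B = 1 ↦ 2
A = 0, B = 2 ↦ 2
A = 1, B = 0 ↦ 2
A = 1, B = 1 ↦ 2
A = 1, B = 2 ↦ 2
A = 2, B = 0 ↦ 2
A = 2, B = 1 ↦ 2
A = 2, B = 2 ↦ 2
Every assignment gives a value ≥ 2.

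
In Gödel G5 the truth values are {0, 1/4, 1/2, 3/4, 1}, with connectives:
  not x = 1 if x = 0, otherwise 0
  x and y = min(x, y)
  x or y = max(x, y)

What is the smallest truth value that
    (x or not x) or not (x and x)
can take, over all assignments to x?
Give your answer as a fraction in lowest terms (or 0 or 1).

1/4

Take x = 1/4:
not x = not 1/4 = 0
x or not x = 1/4 or 0 = 1/4
x and x = 1/4 and 1/4 = 1/4
not (x and x) = not 1/4 = 0
(x or not x) or not (x and x) = 1/4 or 0 = 1/4
No assignment yields a value below 1/4, so this is the minimum.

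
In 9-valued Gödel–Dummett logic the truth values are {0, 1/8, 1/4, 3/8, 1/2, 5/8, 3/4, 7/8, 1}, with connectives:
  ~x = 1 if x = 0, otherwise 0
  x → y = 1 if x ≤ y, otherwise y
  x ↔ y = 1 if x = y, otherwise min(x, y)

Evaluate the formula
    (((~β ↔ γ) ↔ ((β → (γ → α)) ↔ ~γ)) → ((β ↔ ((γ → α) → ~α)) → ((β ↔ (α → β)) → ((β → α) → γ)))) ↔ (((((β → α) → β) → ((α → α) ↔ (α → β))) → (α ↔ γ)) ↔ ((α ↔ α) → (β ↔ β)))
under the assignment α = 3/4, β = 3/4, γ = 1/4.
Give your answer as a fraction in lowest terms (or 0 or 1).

1/4

~β = ~3/4 = 0
~β ↔ γ = 0 ↔ 1/4 = 0
γ → α = 1/4 → 3/4 = 1
β → (γ → α) = 3/4 → 1 = 1
~γ = ~1/4 = 0
(β → (γ → α)) ↔ ~γ = 1 ↔ 0 = 0
(~β ↔ γ) ↔ ((β → (γ → α)) ↔ ~γ) = 0 ↔ 0 = 1
γ → α = 1/4 → 3/4 = 1
~α = ~3/4 = 0
(γ → α) → ~α = 1 → 0 = 0
β ↔ ((γ → α) → ~α) = 3/4 ↔ 0 = 0
α → β = 3/4 → 3/4 = 1
β ↔ (α → β) = 3/4 ↔ 1 = 3/4
β → α = 3/4 → 3/4 = 1
(β → α) → γ = 1 → 1/4 = 1/4
(β ↔ (α → β)) → ((β → α) → γ) = 3/4 → 1/4 = 1/4
(β ↔ ((γ → α) → ~α)) → ((β ↔ (α → β)) → ((β → α) → γ)) = 0 → 1/4 = 1
((~β ↔ γ) ↔ ((β → (γ → α)) ↔ ~γ)) → ((β ↔ ((γ → α) → ~α)) → ((β ↔ (α → β)) → ((β → α) → γ))) = 1 → 1 = 1
β → α = 3/4 → 3/4 = 1
(β → α) → β = 1 → 3/4 = 3/4
α → α = 3/4 → 3/4 = 1
α → β = 3/4 → 3/4 = 1
(α → α) ↔ (α → β) = 1 ↔ 1 = 1
((β → α) → β) → ((α → α) ↔ (α → β)) = 3/4 → 1 = 1
α ↔ γ = 3/4 ↔ 1/4 = 1/4
(((β → α) → β) → ((α → α) ↔ (α → β))) → (α ↔ γ) = 1 → 1/4 = 1/4
α ↔ α = 3/4 ↔ 3/4 = 1
β ↔ β = 3/4 ↔ 3/4 = 1
(α ↔ α) → (β ↔ β) = 1 → 1 = 1
((((β → α) → β) → ((α → α) ↔ (α → β))) → (α ↔ γ)) ↔ ((α ↔ α) → (β ↔ β)) = 1/4 ↔ 1 = 1/4
(((~β ↔ γ) ↔ ((β → (γ → α)) ↔ ~γ)) → ((β ↔ ((γ → α) → ~α)) → ((β ↔ (α → β)) → ((β → α) → γ)))) ↔ (((((β → α) → β) → ((α → α) ↔ (α → β))) → (α ↔ γ)) ↔ ((α ↔ α) → (β ↔ β))) = 1 ↔ 1/4 = 1/4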